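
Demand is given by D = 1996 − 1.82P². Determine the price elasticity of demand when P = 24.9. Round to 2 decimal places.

-2.60

At P = 24.9, D = 867.5818.
dD/dP = −2·1.82·P = −90.636.
Point elasticity E = (dD/dP)·(P/D) = -90.636 × 24.9/867.5818 ≈ -2.60.
|E| > 1, so demand is elastic at this price.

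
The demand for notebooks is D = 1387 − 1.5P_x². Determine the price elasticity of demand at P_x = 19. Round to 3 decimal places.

At P_x = 19, D = 845.5.
dD/dP_x = −2·1.5·P_x = −57.
Point elasticity E = (dD/dP_x)·(P_x/D) = -57 × 19/845.5 ≈ -1.281.
|E| > 1, so demand is elastic at this price.

-1.281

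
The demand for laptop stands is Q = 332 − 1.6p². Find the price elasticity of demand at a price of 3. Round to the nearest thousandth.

At p = 3, Q = 317.6.
dQ/dp = −2·1.6·p = −9.6.
Point elasticity E = (dQ/dp)·(p/Q) = -9.6 × 3/317.6 ≈ -0.091.
|E| < 1, so demand is inelastic at this price.

-0.091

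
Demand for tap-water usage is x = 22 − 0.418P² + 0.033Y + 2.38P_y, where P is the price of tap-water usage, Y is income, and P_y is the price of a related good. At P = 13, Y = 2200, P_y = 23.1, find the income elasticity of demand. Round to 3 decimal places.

First evaluate x: 22 − 0.418(13)² + 0.033(2200) + 2.38(23.1) = 22 − 70.642 + 72.6 + 54.978 = 78.936.
∂x/∂Y = +0.033, so E_I = 0.033·(2200/78.936) ≈ 0.920.
E_I ∈ (0,1): normal good (necessity).

0.920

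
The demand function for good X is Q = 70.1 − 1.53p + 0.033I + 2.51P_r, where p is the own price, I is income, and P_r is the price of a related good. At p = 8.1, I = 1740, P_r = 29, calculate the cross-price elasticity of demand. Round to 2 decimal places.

0.39

Substituting, Q = 70.1 − 1.53(8.1) + 0.033(1740) + 2.51(29) = 70.1 − 12.393 + 57.42 + 72.79 = 187.917.
∂Q/∂P_r = +2.51, so E_xy = 2.51·(29/187.917) ≈ 0.39.
E_xy > 0: the goods are substitutes.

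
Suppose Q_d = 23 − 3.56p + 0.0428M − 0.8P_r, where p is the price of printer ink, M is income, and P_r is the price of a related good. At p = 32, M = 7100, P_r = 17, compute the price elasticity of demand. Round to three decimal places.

-0.571

First evaluate Q_d: 23 − 3.56(32) + 0.0428(7100) − 0.8(17) = 23 − 113.92 + 303.88 − 13.6 = 199.36.
∂Q_d/∂p = −3.56, so E_p = (−3.56)·(32/199.36) ≈ -0.571.
|E_p| < 1: demand is inelastic.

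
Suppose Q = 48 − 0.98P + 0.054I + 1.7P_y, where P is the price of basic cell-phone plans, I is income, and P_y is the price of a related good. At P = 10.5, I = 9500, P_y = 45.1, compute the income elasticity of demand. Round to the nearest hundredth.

Evaluating quantity at (P, I, P_y) gives Q = 48 − 0.98(10.5) + 0.054(9500) + 1.7(45.1) = 48 − 10.29 + 513 + 76.67 = 627.38.
∂Q/∂I = +0.054, so E_I = 0.054·(9500/627.38) ≈ 0.82.
E_I ∈ (0,1): normal good (necessity).

0.82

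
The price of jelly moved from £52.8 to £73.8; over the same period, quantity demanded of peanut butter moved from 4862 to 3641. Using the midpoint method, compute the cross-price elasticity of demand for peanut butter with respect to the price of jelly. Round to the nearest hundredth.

-0.87

%ΔQ_x = (3641 − 4862)/[(4862+3641)/2] = -1221/4251.5 ≈ -0.2872.
%ΔP_y = (73.8 − 52.8)/[(52.8+73.8)/2] ≈ 0.3318.
E_xy = -0.2872/0.3318 ≈ -0.87.
E_xy < 0, so peanut butter and jelly are complements.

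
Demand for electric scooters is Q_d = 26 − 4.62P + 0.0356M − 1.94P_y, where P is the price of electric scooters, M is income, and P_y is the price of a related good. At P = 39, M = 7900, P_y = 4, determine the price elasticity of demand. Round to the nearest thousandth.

-1.510

Substituting, Q_d = 26 − 4.62(39) + 0.0356(7900) − 1.94(4) = 26 − 180.18 + 281.24 − 7.76 = 119.3.
∂Q_d/∂P = −4.62, so E_p = (−4.62)·(39/119.3) ≈ -1.510.
|E_p| > 1: demand is elastic.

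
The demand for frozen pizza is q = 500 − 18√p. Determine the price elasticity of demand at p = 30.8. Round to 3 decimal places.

At p = 30.8, q = 400.1041.
dq/dp = −18/(2√p) = −18/(2·5.5498).
Point elasticity E = (dq/dp)·(p/q) = -1.6217 × 30.8/400.1041 ≈ -0.125.
|E| < 1, so demand is inelastic at this price.

-0.125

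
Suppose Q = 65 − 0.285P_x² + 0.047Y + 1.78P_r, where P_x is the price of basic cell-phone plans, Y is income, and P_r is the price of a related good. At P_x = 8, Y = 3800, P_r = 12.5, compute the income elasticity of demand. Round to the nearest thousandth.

0.721

Evaluating quantity at (P_x, Y, P_r) gives Q = 65 − 0.285(8)² + 0.047(3800) + 1.78(12.5) = 65 − 18.24 + 178.6 + 22.25 = 247.61.
∂Q/∂Y = +0.047, so E_I = 0.047·(3800/247.61) ≈ 0.721.
E_I ∈ (0,1): normal good (necessity).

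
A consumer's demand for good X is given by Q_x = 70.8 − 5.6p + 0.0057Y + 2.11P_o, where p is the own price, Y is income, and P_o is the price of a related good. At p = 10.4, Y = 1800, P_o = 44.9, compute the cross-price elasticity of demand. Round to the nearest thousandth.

0.806

Q_x = 70.8 − 5.6(10.4) + 0.0057(1800) + 2.11(44.9) = 70.8 − 58.24 + 10.26 + 94.739 = 117.559.
∂Q_x/∂P_o = +2.11, so E_xy = 2.11·(44.9/117.559) ≈ 0.806.
E_xy > 0: the goods are substitutes.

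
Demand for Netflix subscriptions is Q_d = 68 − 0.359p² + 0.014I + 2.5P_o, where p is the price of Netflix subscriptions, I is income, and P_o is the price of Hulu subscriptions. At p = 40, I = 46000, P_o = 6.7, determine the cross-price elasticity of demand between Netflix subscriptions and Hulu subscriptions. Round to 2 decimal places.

0.11

At the given point, Q_d = 68 − 0.359(40)² + 0.014(46000) + 2.5(6.7) = 68 − 574.4 + 644 + 16.75 = 154.35.
∂Q_d/∂P_o = +2.5, so E_xy = 2.5·(6.7/154.35) ≈ 0.11.
E_xy > 0: the goods are substitutes.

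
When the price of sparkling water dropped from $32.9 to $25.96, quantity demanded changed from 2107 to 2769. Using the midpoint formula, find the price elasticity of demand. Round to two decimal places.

%Δq = (2769 − 2107)/[(2107 + 2769)/2] = 662/2438 ≈ 0.2715.
%Δp = (25.96 − 32.9)/[(32.9 + 25.96)/2] = -6.94/29.43 ≈ -0.2358.
Arc elasticity E = %Δq/%Δp ≈ 0.2715/-0.2358 ≈ -1.15.
|E| > 1: demand is elastic over this range.

-1.15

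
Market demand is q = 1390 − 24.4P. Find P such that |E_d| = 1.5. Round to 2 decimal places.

34.18

Set −bP/(a − bP) = −1.5 ⇒ bP = 1.5(a − bP) ⇒ bP(1+1.5) = 1.5·a.
P = 1.5·1390/(24.4·2.5) ≈ 34.18.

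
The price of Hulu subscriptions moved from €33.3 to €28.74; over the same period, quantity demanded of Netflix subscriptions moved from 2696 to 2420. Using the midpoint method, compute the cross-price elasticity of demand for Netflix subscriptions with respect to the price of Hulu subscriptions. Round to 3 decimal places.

%ΔQ_x = (2420 − 2696)/[(2696+2420)/2] = -276/2558 ≈ -0.1079.
%ΔP_y = (28.74 − 33.3)/[(33.3+28.74)/2] ≈ -0.1470.
E_xy = -0.1079/-0.1470 ≈ 0.734.
E_xy > 0, so Netflix subscriptions and Hulu subscriptions are substitutes.

0.734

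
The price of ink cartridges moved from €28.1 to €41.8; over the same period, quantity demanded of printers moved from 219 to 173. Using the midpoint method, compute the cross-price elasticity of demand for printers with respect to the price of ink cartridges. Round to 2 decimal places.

%ΔQ_x = (173 − 219)/[(219+173)/2] = -46/196 ≈ -0.2347.
%ΔP_y = (41.8 − 28.1)/[(28.1+41.8)/2] ≈ 0.3920.
E_xy = -0.2347/0.3920 ≈ -0.60.
E_xy < 0, so printers and ink cartridges are complements.

-0.60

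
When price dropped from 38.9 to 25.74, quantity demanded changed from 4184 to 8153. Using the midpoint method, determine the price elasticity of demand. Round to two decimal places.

-1.58

%ΔQ = (8153 − 4184)/[(4184 + 8153)/2] = 3969/6168.5 ≈ 0.6434.
%Δp = (25.74 − 38.9)/[(38.9 + 25.74)/2] = -13.16/32.32 ≈ -0.4072.
Arc elasticity E = %ΔQ/%Δp ≈ 0.6434/-0.4072 ≈ -1.58.
|E| > 1: demand is elastic over this range.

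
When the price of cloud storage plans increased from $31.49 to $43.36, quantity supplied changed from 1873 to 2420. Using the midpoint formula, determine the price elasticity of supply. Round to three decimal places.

%Δq = (2420 − 1873)/[(1873 + 2420)/2] = 547/2146.5 ≈ 0.2548.
%ΔP = (43.36 − 31.49)/[(31.49 + 43.36)/2] = 11.87/37.425 ≈ 0.3172.
Arc elasticity E = %Δq/%ΔP ≈ 0.2548/0.3172 ≈ 0.803.
|E| < 1: supply is inelastic over this range.

0.803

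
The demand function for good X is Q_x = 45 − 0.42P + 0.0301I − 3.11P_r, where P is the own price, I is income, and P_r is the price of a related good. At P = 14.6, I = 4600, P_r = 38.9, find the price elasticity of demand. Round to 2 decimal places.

Q_x = 45 − 0.42(14.6) + 0.0301(4600) − 3.11(38.9) = 45 − 6.132 + 138.46 − 120.979 = 56.349.
∂Q_x/∂P = −0.42, so E_p = (−0.42)·(14.6/56.349) ≈ -0.11.
|E_p| < 1: demand is inelastic.

-0.11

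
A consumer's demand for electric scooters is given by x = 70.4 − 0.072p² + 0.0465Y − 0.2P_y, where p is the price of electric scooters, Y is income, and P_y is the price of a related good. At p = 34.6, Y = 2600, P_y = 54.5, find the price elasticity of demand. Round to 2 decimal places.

Substituting, x = 70.4 − 0.072(34.6)² + 0.0465(2600) − 0.2(54.5) = 70.4 − 86.1955 + 120.9 − 10.9 = 94.2045.
∂x/∂p = −2·0.072·p = -4.9824, so E_p = -4.9824·(34.6/94.2045) ≈ -1.83.
|E_p| > 1: demand is elastic.

-1.83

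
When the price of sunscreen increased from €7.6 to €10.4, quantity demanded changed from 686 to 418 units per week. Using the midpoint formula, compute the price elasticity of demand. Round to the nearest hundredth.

%ΔQ = (418 − 686)/[(686 + 418)/2] = -268/552 ≈ -0.4855.
%ΔP = (10.4 − 7.6)/[(7.6 + 10.4)/2] = 2.8/9 ≈ 0.3111.
Arc elasticity E = %ΔQ/%ΔP ≈ -0.4855/0.3111 ≈ -1.56.
|E| > 1: demand is elastic over this range.

-1.56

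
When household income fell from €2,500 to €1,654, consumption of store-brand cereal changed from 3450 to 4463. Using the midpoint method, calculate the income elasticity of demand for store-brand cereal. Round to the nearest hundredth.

-0.63

%ΔQ = (4463 − 3450)/[(3450+4463)/2] = 1013/3956.5 ≈ 0.2560.
%ΔI = (1,654 − 2,500)/[(2,500+1,654)/2] = -846/2077 ≈ -0.4073.
E_I = %ΔQ/%ΔI ≈ -0.63.
E_I < 0: inferior good.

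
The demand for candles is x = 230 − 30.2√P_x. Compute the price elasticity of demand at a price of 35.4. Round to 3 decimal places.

At P_x = 35.4, x = 50.3163.
dx/dP_x = −30.2/(2√P_x) = −30.2/(2·5.9498).
Point elasticity E = (dx/dP_x)·(P_x/x) = -2.5379 × 35.4/50.3163 ≈ -1.786.
|E| > 1, so demand is elastic at this price.

-1.786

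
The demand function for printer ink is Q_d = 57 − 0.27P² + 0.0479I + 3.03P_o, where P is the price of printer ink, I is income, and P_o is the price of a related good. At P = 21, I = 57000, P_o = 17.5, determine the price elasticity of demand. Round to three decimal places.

Substituting, Q_d = 57 − 0.27(21)² + 0.0479(57000) + 3.03(17.5) = 57 − 119.07 + 2730.3 + 53.025 = 2721.255.
∂Q_d/∂P = −2·0.27·P = -11.34, so E_p = -11.34·(21/2721.255) ≈ -0.088.
|E_p| < 1: demand is inelastic.

-0.088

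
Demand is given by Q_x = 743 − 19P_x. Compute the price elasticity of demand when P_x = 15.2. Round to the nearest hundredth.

-0.64

At P_x = 15.2, Q_x = 454.2.
dQ_x/dP_x = −19.
Point elasticity E = (dQ_x/dP_x)·(P_x/Q_x) = -19 × 15.2/454.2 ≈ -0.64.
|E| < 1, so demand is inelastic at this price.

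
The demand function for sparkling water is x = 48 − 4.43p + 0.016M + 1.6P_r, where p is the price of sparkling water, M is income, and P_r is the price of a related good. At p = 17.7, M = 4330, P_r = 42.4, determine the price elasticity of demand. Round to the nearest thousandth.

-0.735

At the given point, x = 48 − 4.43(17.7) + 0.016(4330) + 1.6(42.4) = 48 − 78.411 + 69.28 + 67.84 = 106.709.
∂x/∂p = −4.43, so E_p = (−4.43)·(17.7/106.709) ≈ -0.735.
|E_p| < 1: demand is inelastic.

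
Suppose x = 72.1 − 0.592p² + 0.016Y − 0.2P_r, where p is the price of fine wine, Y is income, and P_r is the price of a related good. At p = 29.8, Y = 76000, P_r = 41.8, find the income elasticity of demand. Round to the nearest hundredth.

x = 72.1 − 0.592(29.8)² + 0.016(76000) − 0.2(41.8) = 72.1 − 525.7197 + 1216 − 8.36 = 754.0203.
∂x/∂Y = +0.016, so E_I = 0.016·(76000/754.0203) ≈ 1.61.
E_I > 1: normal good (luxury).

1.61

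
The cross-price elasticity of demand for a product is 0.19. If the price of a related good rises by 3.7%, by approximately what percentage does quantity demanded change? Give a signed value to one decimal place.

%ΔQ ≈ E × %ΔP_y = (0.19) × (3.7%) ≈ 0.7%.

0.7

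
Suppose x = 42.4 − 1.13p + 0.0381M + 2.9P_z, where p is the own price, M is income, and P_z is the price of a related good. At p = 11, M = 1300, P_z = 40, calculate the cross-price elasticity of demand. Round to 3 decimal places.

0.593

First evaluate x: 42.4 − 1.13(11) + 0.0381(1300) + 2.9(40) = 42.4 − 12.43 + 49.53 + 116 = 195.5.
∂x/∂P_z = +2.9, so E_xy = 2.9·(40/195.5) ≈ 0.593.
E_xy > 0: the goods are substitutes.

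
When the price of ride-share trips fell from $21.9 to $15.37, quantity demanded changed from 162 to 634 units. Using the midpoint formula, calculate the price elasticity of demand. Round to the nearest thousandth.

%ΔQ = (634 − 162)/[(162 + 634)/2] = 472/398 ≈ 1.1859.
%Δp = (15.37 − 21.9)/[(21.9 + 15.37)/2] = -6.53/18.635 ≈ -0.3504.
Arc elasticity E = %ΔQ/%Δp ≈ 1.1859/-0.3504 ≈ -3.384.
|E| > 1: demand is elastic over this range.

-3.384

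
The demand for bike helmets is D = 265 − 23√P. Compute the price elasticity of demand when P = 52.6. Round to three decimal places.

-0.849

At P = 52.6, D = 98.1905.
dD/dP = −23/(2√P) = −23/(2·7.2526).
Point elasticity E = (dD/dP)·(P/D) = -1.5856 × 52.6/98.1905 ≈ -0.849.
|E| < 1, so demand is inelastic at this price.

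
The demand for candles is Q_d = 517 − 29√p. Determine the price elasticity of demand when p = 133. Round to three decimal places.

At p = 133, Q_d = 182.5557.
dQ_d/dp = −29/(2√p) = −29/(2·11.5326).
Point elasticity E = (dQ_d/dp)·(p/Q_d) = -1.2573 × 133/182.5557 ≈ -0.916.
|E| < 1, so demand is inelastic at this price.

-0.916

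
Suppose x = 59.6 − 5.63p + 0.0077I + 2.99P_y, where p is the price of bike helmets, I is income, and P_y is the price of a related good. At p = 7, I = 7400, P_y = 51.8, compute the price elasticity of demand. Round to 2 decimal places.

-0.17

Substituting, x = 59.6 − 5.63(7) + 0.0077(7400) + 2.99(51.8) = 59.6 − 39.41 + 56.98 + 154.882 = 232.052.
∂x/∂p = −5.63, so E_p = (−5.63)·(7/232.052) ≈ -0.17.
|E_p| < 1: demand is inelastic.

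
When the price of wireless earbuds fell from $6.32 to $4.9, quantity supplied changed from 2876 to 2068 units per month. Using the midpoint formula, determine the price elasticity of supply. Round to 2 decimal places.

%ΔQ = (2068 − 2876)/[(2876 + 2068)/2] = -808/2472 ≈ -0.3269.
%ΔP = (4.9 − 6.32)/[(6.32 + 4.9)/2] = -1.42/5.61 ≈ -0.2531.
Arc elasticity E = %ΔQ/%ΔP ≈ -0.3269/-0.2531 ≈ 1.29.
|E| > 1: supply is elastic over this range.

1.29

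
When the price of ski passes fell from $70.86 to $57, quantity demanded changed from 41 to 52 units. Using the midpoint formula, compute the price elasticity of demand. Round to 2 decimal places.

-1.09

%ΔQ = (52 − 41)/[(41 + 52)/2] = 11/46.5 ≈ 0.2366.
%Δp = (57 − 70.86)/[(70.86 + 57)/2] = -13.86/63.93 ≈ -0.2168.
Arc elasticity E = %ΔQ/%Δp ≈ 0.2366/-0.2168 ≈ -1.09.
|E| > 1: demand is elastic over this range.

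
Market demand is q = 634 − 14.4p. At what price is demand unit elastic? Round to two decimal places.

22.01

For linear demand q = a − bp, E = −bp/(a − bp). |E| = 1 ⇒ bp = a − bp ⇒ p = a/(2b).
p = 634/(2·14.4) ≈ 22.01.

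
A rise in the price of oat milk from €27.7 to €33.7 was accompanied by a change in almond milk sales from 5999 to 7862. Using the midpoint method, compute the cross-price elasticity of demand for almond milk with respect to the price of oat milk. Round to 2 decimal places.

%ΔQ_x = (7862 − 5999)/[(5999+7862)/2] = 1863/6930.5 ≈ 0.2688.
%ΔP_y = (33.7 − 27.7)/[(27.7+33.7)/2] ≈ 0.1954.
E_xy = 0.2688/0.1954 ≈ 1.38.
E_xy > 0, so almond milk and oat milk are substitutes.

1.38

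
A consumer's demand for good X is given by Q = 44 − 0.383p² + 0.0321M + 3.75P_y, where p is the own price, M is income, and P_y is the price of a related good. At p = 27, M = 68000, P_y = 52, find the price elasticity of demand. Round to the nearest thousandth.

-0.261

Substituting, Q = 44 − 0.383(27)² + 0.0321(68000) + 3.75(52) = 44 − 279.207 + 2182.8 + 195 = 2142.593.
∂Q/∂p = −2·0.383·p = -20.682, so E_p = -20.682·(27/2142.593) ≈ -0.261.
|E_p| < 1: demand is inelastic.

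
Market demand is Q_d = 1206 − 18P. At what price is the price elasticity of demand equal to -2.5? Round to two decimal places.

Set −bP/(a − bP) = −2.5 ⇒ bP = 2.5(a − bP) ⇒ bP(1+2.5) = 2.5·a.
P = 2.5·1206/(18·3.5) ≈ 47.86.

47.86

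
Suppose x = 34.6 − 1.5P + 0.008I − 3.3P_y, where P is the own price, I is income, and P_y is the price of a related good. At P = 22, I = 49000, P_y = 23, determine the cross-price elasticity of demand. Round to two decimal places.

-0.24

At the given point, x = 34.6 − 1.5(22) + 0.008(49000) − 3.3(23) = 34.6 − 33 + 392 − 75.9 = 317.7.
∂x/∂P_y = −3.3, so E_xy = -3.3·(23/317.7) ≈ -0.24.
E_xy < 0: the goods are complements.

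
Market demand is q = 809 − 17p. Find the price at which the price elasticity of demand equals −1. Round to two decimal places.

23.79

For linear demand q = a − bp, E = −bp/(a − bp). |E| = 1 ⇒ bp = a − bp ⇒ p = a/(2b).
p = 809/(2·17) ≈ 23.79.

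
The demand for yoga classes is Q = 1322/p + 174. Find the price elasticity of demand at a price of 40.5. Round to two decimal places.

At p = 40.5, Q = 206.642.
dQ/dp = −1322/p² = −0.806.
Point elasticity E = (dQ/dp)·(p/Q) = -0.806 × 40.5/206.642 ≈ -0.16.
|E| < 1, so demand is inelastic at this price.

-0.16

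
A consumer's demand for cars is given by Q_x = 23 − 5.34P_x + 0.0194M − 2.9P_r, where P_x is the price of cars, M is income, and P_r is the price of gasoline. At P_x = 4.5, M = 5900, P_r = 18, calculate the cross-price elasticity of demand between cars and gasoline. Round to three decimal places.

-0.853

At the given point, Q_x = 23 − 5.34(4.5) + 0.0194(5900) − 2.9(18) = 23 − 24.03 + 114.46 − 52.2 = 61.23.
∂Q_x/∂P_r = −2.9, so E_xy = -2.9·(18/61.23) ≈ -0.853.
E_xy < 0: the goods are complements.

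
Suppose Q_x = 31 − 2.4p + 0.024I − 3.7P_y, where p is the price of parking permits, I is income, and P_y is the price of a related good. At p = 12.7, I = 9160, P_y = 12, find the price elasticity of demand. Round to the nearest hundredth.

Q_x = 31 − 2.4(12.7) + 0.024(9160) − 3.7(12) = 31 − 30.48 + 219.84 − 44.4 = 175.96.
∂Q_x/∂p = −2.4, so E_p = (−2.4)·(12.7/175.96) ≈ -0.17.
|E_p| < 1: demand is inelastic.

-0.17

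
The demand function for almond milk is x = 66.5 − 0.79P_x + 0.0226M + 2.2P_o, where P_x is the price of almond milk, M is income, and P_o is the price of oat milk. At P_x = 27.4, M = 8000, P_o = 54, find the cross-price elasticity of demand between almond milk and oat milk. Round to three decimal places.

Evaluating quantity at (P_x, M, P_o) gives x = 66.5 − 0.79(27.4) + 0.0226(8000) + 2.2(54) = 66.5 − 21.646 + 180.8 + 118.8 = 344.454.
∂x/∂P_o = +2.2, so E_xy = 2.2·(54/344.454) ≈ 0.345.
E_xy > 0: the goods are substitutes.

0.345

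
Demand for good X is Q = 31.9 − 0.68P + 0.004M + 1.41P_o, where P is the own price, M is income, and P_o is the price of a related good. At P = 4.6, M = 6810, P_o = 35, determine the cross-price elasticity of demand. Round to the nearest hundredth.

0.47

At the given point, Q = 31.9 − 0.68(4.6) + 0.004(6810) + 1.41(35) = 31.9 − 3.128 + 27.24 + 49.35 = 105.362.
∂Q/∂P_o = +1.41, so E_xy = 1.41·(35/105.362) ≈ 0.47.
E_xy > 0: the goods are substitutes.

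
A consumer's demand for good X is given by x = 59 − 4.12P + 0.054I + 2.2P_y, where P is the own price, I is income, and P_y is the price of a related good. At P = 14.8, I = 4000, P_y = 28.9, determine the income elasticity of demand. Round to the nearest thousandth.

At the given point, x = 59 − 4.12(14.8) + 0.054(4000) + 2.2(28.9) = 59 − 60.976 + 216 + 63.58 = 277.604.
∂x/∂I = +0.054, so E_I = 0.054·(4000/277.604) ≈ 0.778.
E_I ∈ (0,1): normal good (necessity).

0.778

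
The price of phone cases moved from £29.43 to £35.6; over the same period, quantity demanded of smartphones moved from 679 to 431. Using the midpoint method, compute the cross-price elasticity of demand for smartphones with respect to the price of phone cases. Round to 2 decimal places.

-2.35

%ΔQ_x = (431 − 679)/[(679+431)/2] = -248/555 ≈ -0.4468.
%ΔP_y = (35.6 − 29.43)/[(29.43+35.6)/2] ≈ 0.1898.
E_xy = -0.4468/0.1898 ≈ -2.35.
E_xy < 0, so smartphones and phone cases are complements.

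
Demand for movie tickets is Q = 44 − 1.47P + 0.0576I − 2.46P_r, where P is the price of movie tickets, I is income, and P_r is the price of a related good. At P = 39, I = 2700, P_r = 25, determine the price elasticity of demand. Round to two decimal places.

-0.71

At the given point, Q = 44 − 1.47(39) + 0.0576(2700) − 2.46(25) = 44 − 57.33 + 155.52 − 61.5 = 80.69.
∂Q/∂P = −1.47, so E_p = (−1.47)·(39/80.69) ≈ -0.71.
|E_p| < 1: demand is inelastic.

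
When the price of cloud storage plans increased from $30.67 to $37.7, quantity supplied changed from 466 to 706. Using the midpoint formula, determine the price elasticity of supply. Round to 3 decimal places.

%Δq = (706 − 466)/[(466 + 706)/2] = 240/586 ≈ 0.4096.
%ΔP = (37.7 − 30.67)/[(30.67 + 37.7)/2] = 7.03/34.185 ≈ 0.2056.
Arc elasticity E = %Δq/%ΔP ≈ 0.4096/0.2056 ≈ 1.992.
|E| > 1: supply is elastic over this range.

1.992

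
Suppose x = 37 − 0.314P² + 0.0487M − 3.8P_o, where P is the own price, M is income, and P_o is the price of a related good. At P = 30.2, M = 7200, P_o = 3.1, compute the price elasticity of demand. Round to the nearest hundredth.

-6.40

At the given point, x = 37 − 0.314(30.2)² + 0.0487(7200) − 3.8(3.1) = 37 − 286.3806 + 350.64 − 11.78 = 89.4794.
∂x/∂P = −2·0.314·P = -18.9656, so E_p = -18.9656·(30.2/89.4794) ≈ -6.40.
|E_p| > 1: demand is elastic.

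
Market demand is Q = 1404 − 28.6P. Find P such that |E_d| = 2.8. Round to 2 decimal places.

36.17

Set −bP/(a − bP) = −2.8 ⇒ bP = 2.8(a − bP) ⇒ bP(1+2.8) = 2.8·a.
P = 2.8·1404/(28.6·3.8) ≈ 36.17.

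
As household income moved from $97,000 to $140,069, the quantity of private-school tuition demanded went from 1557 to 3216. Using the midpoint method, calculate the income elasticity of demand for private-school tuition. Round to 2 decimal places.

%ΔQ = (3216 − 1557)/[(1557+3216)/2] = 1659/2386.5 ≈ 0.6952.
%ΔM = (140,069 − 97,000)/[(97,000+140,069)/2] = 43069/118534.5 ≈ 0.3633.
E_I = %ΔQ/%ΔM ≈ 1.91.
E_I > 1: normal good (luxury).

1.91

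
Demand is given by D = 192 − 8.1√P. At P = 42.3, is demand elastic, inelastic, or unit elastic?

At P = 42.3, D = 139.3189.
dD/dP = −8.1/(2√P) = −8.1/(2·6.5038).
Point elasticity E = (dD/dP)·(P/D) = -0.6227 × 42.3/139.3189 ≈ -0.189.
|E| ≈ 0.189 < 1, so demand is inelastic.

inelastic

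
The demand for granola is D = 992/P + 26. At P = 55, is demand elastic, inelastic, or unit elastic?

At P = 55, D = 44.0364.
dD/dP = −992/P² = −0.3279.
Point elasticity E = (dD/dP)·(P/D) = -0.3279 × 55/44.0364 ≈ -0.410.
|E| ≈ 0.410 < 1, so demand is inelastic.

inelastic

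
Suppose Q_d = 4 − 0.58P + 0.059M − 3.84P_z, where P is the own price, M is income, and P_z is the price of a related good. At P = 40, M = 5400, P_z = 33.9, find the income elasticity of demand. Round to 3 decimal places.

At the given point, Q_d = 4 − 0.58(40) + 0.059(5400) − 3.84(33.9) = 4 − 23.2 + 318.6 − 130.176 = 169.224.
∂Q_d/∂M = +0.059, so E_I = 0.059·(5400/169.224) ≈ 1.883.
E_I > 1: normal good (luxury).

1.883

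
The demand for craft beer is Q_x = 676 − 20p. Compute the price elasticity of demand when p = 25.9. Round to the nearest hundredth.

-3.28

At p = 25.9, Q_x = 158.
dQ_x/dp = −20.
Point elasticity E = (dQ_x/dp)·(p/Q_x) = -20 × 25.9/158 ≈ -3.28.
|E| > 1, so demand is elastic at this price.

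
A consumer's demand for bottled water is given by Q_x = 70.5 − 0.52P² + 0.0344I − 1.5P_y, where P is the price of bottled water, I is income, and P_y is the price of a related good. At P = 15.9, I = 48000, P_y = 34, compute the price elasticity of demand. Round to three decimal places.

Substituting, Q_x = 70.5 − 0.52(15.9)² + 0.0344(48000) − 1.5(34) = 70.5 − 131.4612 + 1651.2 − 51 = 1539.2388.
∂Q_x/∂P = −2·0.52·P = -16.536, so E_p = -16.536·(15.9/1539.2388) ≈ -0.171.
|E_p| < 1: demand is inelastic.

-0.171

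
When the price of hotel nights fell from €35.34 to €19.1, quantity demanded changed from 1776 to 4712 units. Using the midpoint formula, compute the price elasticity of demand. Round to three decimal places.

-1.517

%Δq = (4712 − 1776)/[(1776 + 4712)/2] = 2936/3244 ≈ 0.9051.
%Δp = (19.1 − 35.34)/[(35.34 + 19.1)/2] = -16.24/27.22 ≈ -0.5966.
Arc elasticity E = %Δq/%Δp ≈ 0.9051/-0.5966 ≈ -1.517.
|E| > 1: demand is elastic over this range.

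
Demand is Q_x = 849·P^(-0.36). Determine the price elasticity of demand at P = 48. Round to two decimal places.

-0.36

For a Cobb–Douglas (constant-elasticity) form Q_x = A·P^α·…, the elasticity with respect to P equals the exponent α at every point.
Here the exponent on P is -0.36, so the price elasticity of demand is -0.36.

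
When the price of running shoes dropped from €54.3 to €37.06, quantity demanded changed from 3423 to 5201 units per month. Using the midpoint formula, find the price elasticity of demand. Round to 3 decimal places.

-1.093

%ΔQ = (5201 − 3423)/[(3423 + 5201)/2] = 1778/4312 ≈ 0.4123.
%ΔP = (37.06 − 54.3)/[(54.3 + 37.06)/2] = -17.24/45.68 ≈ -0.3774.
Arc elasticity E = %ΔQ/%ΔP ≈ 0.4123/-0.3774 ≈ -1.093.
|E| > 1: demand is elastic over this range.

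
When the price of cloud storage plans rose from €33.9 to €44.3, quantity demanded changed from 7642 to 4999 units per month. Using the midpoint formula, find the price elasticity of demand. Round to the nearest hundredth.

%ΔQ = (4999 − 7642)/[(7642 + 4999)/2] = -2643/6320.5 ≈ -0.4182.
%ΔP = (44.3 − 33.9)/[(33.9 + 44.3)/2] = 10.4/39.1 ≈ 0.2660.
Arc elasticity E = %ΔQ/%ΔP ≈ -0.4182/0.2660 ≈ -1.57.
|E| > 1: demand is elastic over this range.

-1.57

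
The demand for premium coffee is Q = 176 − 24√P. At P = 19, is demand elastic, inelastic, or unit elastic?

inelastic

At P = 19, Q = 71.3864.
dQ/dP = −24/(2√P) = −24/(2·4.3589).
Point elasticity E = (dQ/dP)·(P/Q) = -2.753 × 19/71.3864 ≈ -0.733.
|E| ≈ 0.733 < 1, so demand is inelastic.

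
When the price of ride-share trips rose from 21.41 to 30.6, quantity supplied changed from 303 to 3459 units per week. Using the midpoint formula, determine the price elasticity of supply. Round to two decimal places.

%ΔQ = (3459 − 303)/[(303 + 3459)/2] = 3156/1881 ≈ 1.6778.
%Δp = (30.6 − 21.41)/[(21.41 + 30.6)/2] = 9.19/26.005 ≈ 0.3534.
Arc elasticity E = %ΔQ/%Δp ≈ 1.6778/0.3534 ≈ 4.75.
|E| > 1: supply is elastic over this range.

4.75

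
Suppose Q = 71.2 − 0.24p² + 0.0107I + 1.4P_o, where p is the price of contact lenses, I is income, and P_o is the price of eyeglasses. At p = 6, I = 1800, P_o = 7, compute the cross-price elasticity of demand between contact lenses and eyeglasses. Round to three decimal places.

Q = 71.2 − 0.24(6)² + 0.0107(1800) + 1.4(7) = 71.2 − 8.64 + 19.26 + 9.8 = 91.62.
∂Q/∂P_o = +1.4, so E_xy = 1.4·(7/91.62) ≈ 0.107.
E_xy > 0: the goods are substitutes.

0.107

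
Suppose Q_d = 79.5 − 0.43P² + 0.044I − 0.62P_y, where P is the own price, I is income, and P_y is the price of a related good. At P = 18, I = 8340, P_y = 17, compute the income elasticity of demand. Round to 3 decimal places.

1.237

Substituting, Q_d = 79.5 − 0.43(18)² + 0.044(8340) − 0.62(17) = 79.5 − 139.32 + 366.96 − 10.54 = 296.6.
∂Q_d/∂I = +0.044, so E_I = 0.044·(8340/296.6) ≈ 1.237.
E_I > 1: normal good (luxury).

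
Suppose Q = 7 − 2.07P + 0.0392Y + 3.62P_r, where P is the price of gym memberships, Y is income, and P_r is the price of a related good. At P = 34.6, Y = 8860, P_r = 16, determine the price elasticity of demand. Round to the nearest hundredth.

At the given point, Q = 7 − 2.07(34.6) + 0.0392(8860) + 3.62(16) = 7 − 71.622 + 347.312 + 57.92 = 340.61.
∂Q/∂P = −2.07, so E_p = (−2.07)·(34.6/340.61) ≈ -0.21.
|E_p| < 1: demand is inelastic.

-0.21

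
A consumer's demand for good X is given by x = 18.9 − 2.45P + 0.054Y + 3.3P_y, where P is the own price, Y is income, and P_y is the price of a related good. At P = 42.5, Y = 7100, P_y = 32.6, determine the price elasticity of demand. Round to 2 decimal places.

Evaluating quantity at (P, Y, P_y) gives x = 18.9 − 2.45(42.5) + 0.054(7100) + 3.3(32.6) = 18.9 − 104.125 + 383.4 + 107.58 = 405.755.
∂x/∂P = −2.45, so E_p = (−2.45)·(42.5/405.755) ≈ -0.26.
|E_p| < 1: demand is inelastic.

-0.26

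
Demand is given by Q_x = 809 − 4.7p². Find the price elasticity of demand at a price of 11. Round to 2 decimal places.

-4.73

At p = 11, Q_x = 240.3.
dQ_x/dp = −2·4.7·p = −103.4.
Point elasticity E = (dQ_x/dp)·(p/Q_x) = -103.4 × 11/240.3 ≈ -4.73.
|E| > 1, so demand is elastic at this price.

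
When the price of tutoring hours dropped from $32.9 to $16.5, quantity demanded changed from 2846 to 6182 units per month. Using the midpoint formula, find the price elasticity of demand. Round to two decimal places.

%ΔQ = (6182 − 2846)/[(2846 + 6182)/2] = 3336/4514 ≈ 0.7390.
%Δp = (16.5 − 32.9)/[(32.9 + 16.5)/2] = -16.4/24.7 ≈ -0.6640.
Arc elasticity E = %ΔQ/%Δp ≈ 0.7390/-0.6640 ≈ -1.11.
|E| > 1: demand is elastic over this range.

-1.11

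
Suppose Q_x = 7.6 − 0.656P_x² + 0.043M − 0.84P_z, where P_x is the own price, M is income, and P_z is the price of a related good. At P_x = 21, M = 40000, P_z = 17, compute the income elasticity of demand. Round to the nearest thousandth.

1.208

Q_x = 7.6 − 0.656(21)² + 0.043(40000) − 0.84(17) = 7.6 − 289.296 + 1720 − 14.28 = 1424.024.
∂Q_x/∂M = +0.043, so E_I = 0.043·(40000/1424.024) ≈ 1.208.
E_I > 1: normal good (luxury).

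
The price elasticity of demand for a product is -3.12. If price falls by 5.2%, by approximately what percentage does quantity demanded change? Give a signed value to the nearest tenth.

16.2

%ΔQ ≈ E × %ΔP = (-3.12) × (-5.2%) ≈ 16.2%.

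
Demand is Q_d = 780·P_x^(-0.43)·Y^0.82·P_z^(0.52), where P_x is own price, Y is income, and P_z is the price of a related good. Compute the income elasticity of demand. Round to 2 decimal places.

For a Cobb–Douglas (constant-elasticity) form Q_d = A·Y^α·…, the elasticity with respect to Y equals the exponent α at every point.
Here the exponent on Y is 0.82, so the income elasticity of demand is 0.82.

0.82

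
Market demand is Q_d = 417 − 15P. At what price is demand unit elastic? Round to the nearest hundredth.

13.90

For linear demand Q_d = a − bP, E = −bP/(a − bP). |E| = 1 ⇒ bP = a − bP ⇒ P = a/(2b).
P = 417/(2·15) = 13.90.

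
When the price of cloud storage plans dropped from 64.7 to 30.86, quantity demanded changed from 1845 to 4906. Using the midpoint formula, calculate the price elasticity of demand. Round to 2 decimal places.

%ΔQ = (4906 − 1845)/[(1845 + 4906)/2] = 3061/3375.5 ≈ 0.9068.
%ΔP = (30.86 − 64.7)/[(64.7 + 30.86)/2] = -33.84/47.78 ≈ -0.7082.
Arc elasticity E = %ΔQ/%ΔP ≈ 0.9068/-0.7082 ≈ -1.28.
|E| > 1: demand is elastic over this range.

-1.28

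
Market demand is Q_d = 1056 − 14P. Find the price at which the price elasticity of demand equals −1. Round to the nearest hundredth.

For linear demand Q_d = a − bP, E = −bP/(a − bP). |E| = 1 ⇒ bP = a − bP ⇒ P = a/(2b).
P = 1056/(2·14) ≈ 37.71.

37.71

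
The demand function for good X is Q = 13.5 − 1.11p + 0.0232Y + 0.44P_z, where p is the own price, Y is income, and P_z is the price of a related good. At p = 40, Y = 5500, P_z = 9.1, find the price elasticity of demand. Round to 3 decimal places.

Evaluating quantity at (p, Y, P_z) gives Q = 13.5 − 1.11(40) + 0.0232(5500) + 0.44(9.1) = 13.5 − 44.4 + 127.6 + 4.004 = 100.704.
∂Q/∂p = −1.11, so E_p = (−1.11)·(40/100.704) ≈ -0.441.
|E_p| < 1: demand is inelastic.

-0.441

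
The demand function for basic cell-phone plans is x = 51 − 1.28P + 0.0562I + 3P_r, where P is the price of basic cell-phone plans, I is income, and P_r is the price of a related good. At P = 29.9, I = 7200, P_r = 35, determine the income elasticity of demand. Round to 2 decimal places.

Evaluating quantity at (P, I, P_r) gives x = 51 − 1.28(29.9) + 0.0562(7200) + 3(35) = 51 − 38.272 + 404.64 + 105 = 522.368.
∂x/∂I = +0.0562, so E_I = 0.0562·(7200/522.368) ≈ 0.77.
E_I ∈ (0,1): normal good (necessity).

0.77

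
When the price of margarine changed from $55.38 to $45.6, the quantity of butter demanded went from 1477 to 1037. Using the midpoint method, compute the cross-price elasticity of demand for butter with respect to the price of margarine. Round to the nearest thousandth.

1.807

%ΔQ_x = (1037 − 1477)/[(1477+1037)/2] = -440/1257 ≈ -0.3500.
%ΔP_y = (45.6 − 55.38)/[(55.38+45.6)/2] ≈ -0.1937.
E_xy = -0.3500/-0.1937 ≈ 1.807.
E_xy > 0, so butter and margarine are substitutes.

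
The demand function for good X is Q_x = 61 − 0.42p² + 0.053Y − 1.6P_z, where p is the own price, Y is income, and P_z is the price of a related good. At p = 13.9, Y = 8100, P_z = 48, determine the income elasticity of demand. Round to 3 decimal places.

Substituting, Q_x = 61 − 0.42(13.9)² + 0.053(8100) − 1.6(48) = 61 − 81.1482 + 429.3 − 76.8 = 332.3518.
∂Q_x/∂Y = +0.053, so E_I = 0.053·(8100/332.3518) ≈ 1.292.
E_I > 1: normal good (luxury).

1.292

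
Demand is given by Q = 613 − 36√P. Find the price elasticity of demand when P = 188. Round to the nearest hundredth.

At P = 188, Q = 119.3929.
dQ/dP = −36/(2√P) = −36/(2·13.7113).
Point elasticity E = (dQ/dP)·(P/Q) = -1.3128 × 188/119.3929 ≈ -2.07.
|E| > 1, so demand is elastic at this price.

-2.07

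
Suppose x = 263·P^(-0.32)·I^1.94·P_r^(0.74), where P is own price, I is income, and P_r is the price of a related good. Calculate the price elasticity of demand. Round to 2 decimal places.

-0.32

For a Cobb–Douglas (constant-elasticity) form x = A·P^α·…, the elasticity with respect to P equals the exponent α at every point.
Here the exponent on P is -0.32, so the price elasticity of demand is -0.32.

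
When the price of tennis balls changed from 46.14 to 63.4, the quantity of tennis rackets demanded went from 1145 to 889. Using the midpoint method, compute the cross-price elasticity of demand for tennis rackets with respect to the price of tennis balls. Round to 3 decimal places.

-0.799

%ΔQ_x = (889 − 1145)/[(1145+889)/2] = -256/1017 ≈ -0.2517.
%ΔP_y = (63.4 − 46.14)/[(46.14+63.4)/2] ≈ 0.3151.
E_xy = -0.2517/0.3151 ≈ -0.799.
E_xy < 0, so tennis rackets and tennis balls are complements.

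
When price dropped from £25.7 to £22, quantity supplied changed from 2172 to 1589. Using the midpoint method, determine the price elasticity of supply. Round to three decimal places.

%ΔQ = (1589 − 2172)/[(2172 + 1589)/2] = -583/1880.5 ≈ -0.3100.
%ΔP = (22 − 25.7)/[(25.7 + 22)/2] = -3.7/23.85 ≈ -0.1551.
Arc elasticity E = %ΔQ/%ΔP ≈ -0.3100/-0.1551 ≈ 1.998.
|E| > 1: supply is elastic over this range.

1.998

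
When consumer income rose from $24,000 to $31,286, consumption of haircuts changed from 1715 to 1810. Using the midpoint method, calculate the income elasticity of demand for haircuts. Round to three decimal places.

0.204

%ΔQ = (1810 − 1715)/[(1715+1810)/2] = 95/1762.5 ≈ 0.0539.
%ΔM = (31,286 − 24,000)/[(24,000+31,286)/2] = 7286/27643 ≈ 0.2636.
E_I = %ΔQ/%ΔM ≈ 0.204.
E_I ∈ (0,1): normal good (necessity).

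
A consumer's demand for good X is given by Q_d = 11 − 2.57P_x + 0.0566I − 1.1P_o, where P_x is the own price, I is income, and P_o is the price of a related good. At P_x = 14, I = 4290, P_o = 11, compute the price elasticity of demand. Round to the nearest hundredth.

Evaluating quantity at (P_x, I, P_o) gives Q_d = 11 − 2.57(14) + 0.0566(4290) − 1.1(11) = 11 − 35.98 + 242.814 − 12.1 = 205.734.
∂Q_d/∂P_x = −2.57, so E_p = (−2.57)·(14/205.734) ≈ -0.17.
|E_p| < 1: demand is inelastic.

-0.17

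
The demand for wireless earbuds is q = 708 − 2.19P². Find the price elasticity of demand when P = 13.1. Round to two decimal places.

-2.26

At P = 13.1, q = 332.1741.
dq/dP = −2·2.19·P = −57.378.
Point elasticity E = (dq/dP)·(P/q) = -57.378 × 13.1/332.1741 ≈ -2.26.
|E| > 1, so demand is elastic at this price.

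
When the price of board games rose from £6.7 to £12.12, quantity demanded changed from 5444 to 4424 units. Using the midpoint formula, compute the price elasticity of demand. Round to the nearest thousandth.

%ΔQ = (4424 − 5444)/[(5444 + 4424)/2] = -1020/4934 ≈ -0.2067.
%ΔP = (12.12 − 6.7)/[(6.7 + 12.12)/2] = 5.42/9.41 ≈ 0.5760.
Arc elasticity E = %ΔQ/%ΔP ≈ -0.2067/0.5760 ≈ -0.359.
|E| < 1: demand is inelastic over this range.

-0.359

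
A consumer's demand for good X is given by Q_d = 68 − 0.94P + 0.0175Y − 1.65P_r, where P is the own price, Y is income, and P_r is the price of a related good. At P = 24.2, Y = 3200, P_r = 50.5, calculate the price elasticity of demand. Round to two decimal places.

-1.27

At the given point, Q_d = 68 − 0.94(24.2) + 0.0175(3200) − 1.65(50.5) = 68 − 22.748 + 56 − 83.325 = 17.927.
∂Q_d/∂P = −0.94, so E_p = (−0.94)·(24.2/17.927) ≈ -1.27.
|E_p| > 1: demand is elastic.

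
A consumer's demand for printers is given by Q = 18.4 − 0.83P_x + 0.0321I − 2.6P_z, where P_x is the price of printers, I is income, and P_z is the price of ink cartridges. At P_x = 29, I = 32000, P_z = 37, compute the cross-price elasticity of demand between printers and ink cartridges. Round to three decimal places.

Q = 18.4 − 0.83(29) + 0.0321(32000) − 2.6(37) = 18.4 − 24.07 + 1027.2 − 96.2 = 925.33.
∂Q/∂P_z = −2.6, so E_xy = -2.6·(37/925.33) ≈ -0.104.
E_xy < 0: the goods are complements.

-0.104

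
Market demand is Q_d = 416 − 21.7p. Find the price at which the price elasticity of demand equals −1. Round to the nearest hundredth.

9.59

For linear demand Q_d = a − bp, E = −bp/(a − bp). |E| = 1 ⇒ bp = a − bp ⇒ p = a/(2b).
p = 416/(2·21.7) ≈ 9.59.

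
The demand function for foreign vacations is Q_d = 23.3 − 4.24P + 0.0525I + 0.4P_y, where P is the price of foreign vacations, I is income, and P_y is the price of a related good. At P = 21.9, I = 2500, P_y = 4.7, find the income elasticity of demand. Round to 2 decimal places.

2.06

First evaluate Q_d: 23.3 − 4.24(21.9) + 0.0525(2500) + 0.4(4.7) = 23.3 − 92.856 + 131.25 + 1.88 = 63.574.
∂Q_d/∂I = +0.0525, so E_I = 0.0525·(2500/63.574) ≈ 2.06.
E_I > 1: normal good (luxury).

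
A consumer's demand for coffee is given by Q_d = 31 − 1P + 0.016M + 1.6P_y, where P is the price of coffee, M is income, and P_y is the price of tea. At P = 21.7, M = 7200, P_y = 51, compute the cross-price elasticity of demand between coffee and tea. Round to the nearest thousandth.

First evaluate Q_d: 31 − 1(21.7) + 0.016(7200) + 1.6(51) = 31 − 21.7 + 115.2 + 81.6 = 206.1.
∂Q_d/∂P_y = +1.6, so E_xy = 1.6·(51/206.1) ≈ 0.396.
E_xy > 0: the goods are substitutes.

0.396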